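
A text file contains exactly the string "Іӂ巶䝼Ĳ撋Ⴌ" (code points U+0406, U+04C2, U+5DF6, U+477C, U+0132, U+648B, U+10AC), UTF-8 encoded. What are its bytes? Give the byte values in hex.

U+0406: 2-byte form → D0 86.
U+04C2: 2-byte form → D3 82.
U+5DF6: 3-byte form → E5 B7 B6.
U+477C: 3-byte form → E4 9D BC.
U+0132: 2-byte form → C4 B2.
U+648B: 3-byte form → E6 92 8B.
U+10AC: 3-byte form → E1 82 AC.
Concatenated (18 bytes): D0 86 D3 82 E5 B7 B6 E4 9D BC C4 B2 E6 92 8B E1 82 AC.

D0 86 D3 82 E5 B7 B6 E4 9D BC C4 B2 E6 92 8B E1 82 AC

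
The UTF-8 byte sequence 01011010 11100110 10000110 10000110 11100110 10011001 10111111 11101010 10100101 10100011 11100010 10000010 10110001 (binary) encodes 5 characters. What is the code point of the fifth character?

U+20B1

Offset 0: leading byte 0x5A = 01011010 → 1-byte char #1 = 5A.
Offset 1: leading byte 0xE6 = 11100110 → 3-byte char #2 = E6 86 86.
Offset 4: leading byte 0xE6 = 11100110 → 3-byte char #3 = E6 99 BF.
Offset 7: leading byte 0xEA = 11101010 → 3-byte char #4 = EA A5 A3.
Offset 10: leading byte 0xE2 = 11100010 → 3-byte char #5 = E2 82 B1.
Leading byte 0xE2 = 11100010 matches 1110xxxx → 3-byte sequence.
Byte 1: 0xE2 = 11100010, payload 0010 (4 bits).
Byte 2: 0x82 = 10000010 (10xxxxxx ✓), payload 000010.
Byte 3: 0xB1 = 10110001 (10xxxxxx ✓), payload 110001.
Concatenate: 0010000010110001 = 0x20B1 (16 bits → U+20B1).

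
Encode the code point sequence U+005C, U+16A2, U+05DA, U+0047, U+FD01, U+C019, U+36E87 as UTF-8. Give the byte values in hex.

U+005C: 1-byte form → 5C.
U+16A2: 3-byte form → E1 9A A2.
U+05DA: 2-byte form → D7 9A.
U+0047: 1-byte form → 47.
U+FD01: 3-byte form → EF B4 81.
U+C019: 3-byte form → EC 80 99.
U+36E87: 4-byte form → F0 B6 BA 87.
Concatenated (17 bytes): 5C E1 9A A2 D7 9A 47 EF B4 81 EC 80 99 F0 B6 BA 87.

5C E1 9A A2 D7 9A 47 EF B4 81 EC 80 99 F0 B6 BA 87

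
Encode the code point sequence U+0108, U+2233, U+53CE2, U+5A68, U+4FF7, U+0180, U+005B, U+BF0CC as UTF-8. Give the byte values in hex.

C4 88 E2 88 B3 F1 93 B3 A2 E5 A9 A8 E4 BF B7 C6 80 5B F2 BF 83 8C

U+0108: 2-byte form → C4 88.
U+2233: 3-byte form → E2 88 B3.
U+53CE2: 4-byte form → F1 93 B3 A2.
U+5A68: 3-byte form → E5 A9 A8.
U+4FF7: 3-byte form → E4 BF B7.
U+0180: 2-byte form → C6 80.
U+005B: 1-byte form → 5B.
U+BF0CC: 4-byte form → F2 BF 83 8C.
Concatenated (22 bytes): C4 88 E2 88 B3 F1 93 B3 A2 E5 A9 A8 E4 BF B7 C6 80 5B F2 BF 83 8C.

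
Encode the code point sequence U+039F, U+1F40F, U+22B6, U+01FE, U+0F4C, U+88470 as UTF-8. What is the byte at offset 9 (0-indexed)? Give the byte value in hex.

0xC7

U+039F → 2-byte form CE 9F at offsets 0–1.
U+1F40F → 4-byte form F0 9F 90 8F at offsets 2–5.
U+22B6 → 3-byte form E2 8A B6 at offsets 6–8.
U+01FE → 2-byte form C7 BE at offsets 9–10.
Offset 9 falls in char 4's range; it's byte 1 of C7 BE = 0xC7.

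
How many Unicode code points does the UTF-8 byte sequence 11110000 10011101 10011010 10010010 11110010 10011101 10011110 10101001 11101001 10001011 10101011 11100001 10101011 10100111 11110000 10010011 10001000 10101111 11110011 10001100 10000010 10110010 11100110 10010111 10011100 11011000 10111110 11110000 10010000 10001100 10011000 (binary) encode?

Byte at offset 0: 0xF0 = 11110000 → 4-byte char (#1). Advance 4.
Byte at offset 4: 0xF2 = 11110010 → 4-byte char (#2). Advance 4.
Byte at offset 8: 0xE9 = 11101001 → 3-byte char (#3). Advance 3.
Byte at offset 11: 0xE1 = 11100001 → 3-byte char (#4). Advance 3.
Byte at offset 14: 0xF0 = 11110000 → 4-byte char (#5). Advance 4.
Byte at offset 18: 0xF3 = 11110011 → 4-byte char (#6). Advance 4.
Byte at offset 22: 0xE6 = 11100110 → 3-byte char (#7). Advance 3.
Byte at offset 25: 0xD8 = 11011000 → 2-byte char (#8). Advance 2.
Byte at offset 27: 0xF0 = 11110000 → 4-byte char (#9). Advance 4.
Reached end at offset 31 after 9 code points.

9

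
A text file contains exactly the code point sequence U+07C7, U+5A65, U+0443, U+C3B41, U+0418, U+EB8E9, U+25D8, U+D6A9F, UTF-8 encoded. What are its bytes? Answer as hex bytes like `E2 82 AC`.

U+07C7: 2-byte form → DF 87.
U+5A65: 3-byte form → E5 A9 A5.
U+0443: 2-byte form → D1 83.
U+C3B41: 4-byte form → F3 83 AD 81.
U+0418: 2-byte form → D0 98.
U+EB8E9: 4-byte form → F3 AB A3 A9.
U+25D8: 3-byte form → E2 97 98.
U+D6A9F: 4-byte form → F3 96 AA 9F.
Concatenated (24 bytes): DF 87 E5 A9 A5 D1 83 F3 83 AD 81 D0 98 F3 AB A3 A9 E2 97 98 F3 96 AA 9F.

DF 87 E5 A9 A5 D1 83 F3 83 AD 81 D0 98 F3 AB A3 A9 E2 97 98 F3 96 AA 9F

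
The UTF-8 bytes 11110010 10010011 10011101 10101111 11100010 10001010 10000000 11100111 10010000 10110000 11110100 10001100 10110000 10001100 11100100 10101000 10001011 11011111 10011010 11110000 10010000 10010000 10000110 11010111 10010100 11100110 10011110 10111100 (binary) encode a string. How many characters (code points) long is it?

Byte at offset 0: 0xF2 = 11110010 → 4-byte char (#1). Advance 4.
Byte at offset 4: 0xE2 = 11100010 → 3-byte char (#2). Advance 3.
Byte at offset 7: 0xE7 = 11100111 → 3-byte char (#3). Advance 3.
Byte at offset 10: 0xF4 = 11110100 → 4-byte char (#4). Advance 4.
Byte at offset 14: 0xE4 = 11100100 → 3-byte char (#5). Advance 3.
Byte at offset 17: 0xDF = 11011111 → 2-byte char (#6). Advance 2.
Byte at offset 19: 0xF0 = 11110000 → 4-byte char (#7). Advance 4.
Byte at offset 23: 0xD7 = 11010111 → 2-byte char (#8). Advance 2.
Byte at offset 25: 0xE6 = 11100110 → 3-byte char (#9). Advance 3.
Reached end at offset 28 after 9 code points.

9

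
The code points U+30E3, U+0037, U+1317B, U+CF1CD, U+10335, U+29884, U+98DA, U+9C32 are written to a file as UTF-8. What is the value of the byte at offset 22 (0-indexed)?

0x9A

U+30E3 → 3-byte form E3 83 A3 at offsets 0–2.
U+0037 → 1-byte form 37 at offsets 3–3.
U+1317B → 4-byte form F0 93 85 BB at offsets 4–7.
U+CF1CD → 4-byte form F3 8F 87 8D at offsets 8–11.
U+10335 → 4-byte form F0 90 8C B5 at offsets 12–15.
U+29884 → 4-byte form F0 A9 A2 84 at offsets 16–19.
U+98DA → 3-byte form E9 A3 9A at offsets 20–22.
Offset 22 falls in char 7's range; it's byte 3 of E9 A3 9A = 0x9A.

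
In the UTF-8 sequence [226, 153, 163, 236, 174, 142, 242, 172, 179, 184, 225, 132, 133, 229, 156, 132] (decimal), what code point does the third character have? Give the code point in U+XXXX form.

Offset 0: leading byte 0xE2 = 11100010 → 3-byte char #1 = E2 99 A3.
Offset 3: leading byte 0xEC = 11101100 → 3-byte char #2 = EC AE 8E.
Offset 6: leading byte 0xF2 = 11110010 → 4-byte char #3 = F2 AC B3 B8.
Leading byte 0xF2 = 11110010 matches 11110xxx → 4-byte sequence.
Byte 1: 0xF2 = 11110010, payload 010 (3 bits).
Byte 2: 0xAC = 10101100 (10xxxxxx ✓), payload 101100.
Byte 3: 0xB3 = 10110011 (10xxxxxx ✓), payload 110011.
Byte 4: 0xB8 = 10111000 (10xxxxxx ✓), payload 111000.
Concatenate: 010101100110011111000 = 0xACCF8 (21 bits → U+ACCF8).

U+ACCF8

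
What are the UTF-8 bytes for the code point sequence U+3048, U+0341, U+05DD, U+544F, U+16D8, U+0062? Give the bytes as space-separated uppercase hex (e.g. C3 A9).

U+3048: 3-byte form → E3 81 88.
U+0341: 2-byte form → CD 81.
U+05DD: 2-byte form → D7 9D.
U+544F: 3-byte form → E5 91 8F.
U+16D8: 3-byte form → E1 9B 98.
U+0062: 1-byte form → 62.
Concatenated (14 bytes): E3 81 88 CD 81 D7 9D E5 91 8F E1 9B 98 62.

E3 81 88 CD 81 D7 9D E5 91 8F E1 9B 98 62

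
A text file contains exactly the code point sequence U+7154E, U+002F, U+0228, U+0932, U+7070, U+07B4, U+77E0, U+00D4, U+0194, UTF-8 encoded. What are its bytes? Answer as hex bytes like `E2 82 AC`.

U+7154E: 4-byte form → F1 B1 95 8E.
U+002F: 1-byte form → 2F.
U+0228: 2-byte form → C8 A8.
U+0932: 3-byte form → E0 A4 B2.
U+7070: 3-byte form → E7 81 B0.
U+07B4: 2-byte form → DE B4.
U+77E0: 3-byte form → E7 9F A0.
U+00D4: 2-byte form → C3 94.
U+0194: 2-byte form → C6 94.
Concatenated (22 bytes): F1 B1 95 8E 2F C8 A8 E0 A4 B2 E7 81 B0 DE B4 E7 9F A0 C3 94 C6 94.

F1 B1 95 8E 2F C8 A8 E0 A4 B2 E7 81 B0 DE B4 E7 9F A0 C3 94 C6 94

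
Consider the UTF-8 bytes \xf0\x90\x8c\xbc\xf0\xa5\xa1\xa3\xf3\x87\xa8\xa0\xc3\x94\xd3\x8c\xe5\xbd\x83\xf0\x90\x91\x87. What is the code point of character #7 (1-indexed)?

Offset 0: leading byte 0xF0 = 11110000 → 4-byte char #1 = F0 90 8C BC.
Offset 4: leading byte 0xF0 = 11110000 → 4-byte char #2 = F0 A5 A1 A3.
Offset 8: leading byte 0xF3 = 11110011 → 4-byte char #3 = F3 87 A8 A0.
Offset 12: leading byte 0xC3 = 11000011 → 2-byte char #4 = C3 94.
Offset 14: leading byte 0xD3 = 11010011 → 2-byte char #5 = D3 8C.
Offset 16: leading byte 0xE5 = 11100101 → 3-byte char #6 = E5 BD 83.
Offset 19: leading byte 0xF0 = 11110000 → 4-byte char #7 = F0 90 91 87.
Leading byte 0xF0 = 11110000 matches 11110xxx → 4-byte sequence.
Byte 1: 0xF0 = 11110000, payload 000 (3 bits).
Byte 2: 0x90 = 10010000 (10xxxxxx ✓), payload 010000.
Byte 3: 0x91 = 10010001 (10xxxxxx ✓), payload 010001.
Byte 4: 0x87 = 10000111 (10xxxxxx ✓), payload 000111.
Concatenate: 000010000010001000111 = 0x10447 (21 bits → U+10447).

U+10447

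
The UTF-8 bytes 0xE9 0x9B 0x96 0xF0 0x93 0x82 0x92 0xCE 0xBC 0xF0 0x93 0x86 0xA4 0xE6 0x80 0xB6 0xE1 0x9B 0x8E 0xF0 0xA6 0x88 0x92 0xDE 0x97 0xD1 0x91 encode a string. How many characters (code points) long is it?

9

Byte at offset 0: 0xE9 = 11101001 → 3-byte char (#1). Advance 3.
Byte at offset 3: 0xF0 = 11110000 → 4-byte char (#2). Advance 4.
Byte at offset 7: 0xCE = 11001110 → 2-byte char (#3). Advance 2.
Byte at offset 9: 0xF0 = 11110000 → 4-byte char (#4). Advance 4.
Byte at offset 13: 0xE6 = 11100110 → 3-byte char (#5). Advance 3.
Byte at offset 16: 0xE1 = 11100001 → 3-byte char (#6). Advance 3.
Byte at offset 19: 0xF0 = 11110000 → 4-byte char (#7). Advance 4.
Byte at offset 23: 0xDE = 11011110 → 2-byte char (#8). Advance 2.
Byte at offset 25: 0xD1 = 11010001 → 2-byte char (#9). Advance 2.
Reached end at offset 27 after 9 code points.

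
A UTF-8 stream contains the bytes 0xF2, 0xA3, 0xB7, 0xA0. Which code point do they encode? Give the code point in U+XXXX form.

Leading byte 0xF2 = 11110010 matches 11110xxx → 4-byte sequence.
Byte 1: 0xF2 = 11110010, payload 010 (3 bits).
Byte 2: 0xA3 = 10100011 (10xxxxxx ✓), payload 100011.
Byte 3: 0xB7 = 10110111 (10xxxxxx ✓), payload 110111.
Byte 4: 0xA0 = 10100000 (10xxxxxx ✓), payload 100000.
Concatenate: 010100011110111100000 = 0xA3DE0 (21 bits → U+A3DE0).

U+A3DE0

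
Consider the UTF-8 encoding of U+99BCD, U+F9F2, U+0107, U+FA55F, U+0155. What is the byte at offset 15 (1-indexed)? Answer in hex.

0x95

1-indexed offset 15 is 0-indexed offset 14.
U+99BCD → 4-byte form F2 99 AF 8D at offsets 0–3.
U+F9F2 → 3-byte form EF A7 B2 at offsets 4–6.
U+0107 → 2-byte form C4 87 at offsets 7–8.
U+FA55F → 4-byte form F3 BA 95 9F at offsets 9–12.
U+0155 → 2-byte form C5 95 at offsets 13–14.
Offset 14 falls in char 5's range; it's byte 2 of C5 95 = 0x95.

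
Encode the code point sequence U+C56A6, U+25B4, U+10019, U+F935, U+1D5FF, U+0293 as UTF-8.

F3 85 9A A6 E2 96 B4 F0 90 80 99 EF A4 B5 F0 9D 97 BF CA 93

U+C56A6: 4-byte form → F3 85 9A A6.
U+25B4: 3-byte form → E2 96 B4.
U+10019: 4-byte form → F0 90 80 99.
U+F935: 3-byte form → EF A4 B5.
U+1D5FF: 4-byte form → F0 9D 97 BF.
U+0293: 2-byte form → CA 93.
Concatenated (20 bytes): F3 85 9A A6 E2 96 B4 F0 90 80 99 EF A4 B5 F0 9D 97 BF CA 93.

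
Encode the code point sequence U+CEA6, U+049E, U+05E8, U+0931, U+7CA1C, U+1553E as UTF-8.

EC BA A6 D2 9E D7 A8 E0 A4 B1 F1 BC A8 9C F0 95 94 BE

U+CEA6: 3-byte form → EC BA A6.
U+049E: 2-byte form → D2 9E.
U+05E8: 2-byte form → D7 A8.
U+0931: 3-byte form → E0 A4 B1.
U+7CA1C: 4-byte form → F1 BC A8 9C.
U+1553E: 4-byte form → F0 95 94 BE.
Concatenated (18 bytes): EC BA A6 D2 9E D7 A8 E0 A4 B1 F1 BC A8 9C F0 95 94 BE.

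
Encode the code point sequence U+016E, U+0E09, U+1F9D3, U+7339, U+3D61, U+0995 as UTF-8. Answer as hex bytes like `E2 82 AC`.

C5 AE E0 B8 89 F0 9F A7 93 E7 8C B9 E3 B5 A1 E0 A6 95

U+016E: 2-byte form → C5 AE.
U+0E09: 3-byte form → E0 B8 89.
U+1F9D3: 4-byte form → F0 9F A7 93.
U+7339: 3-byte form → E7 8C B9.
U+3D61: 3-byte form → E3 B5 A1.
U+0995: 3-byte form → E0 A6 95.
Concatenated (18 bytes): C5 AE E0 B8 89 F0 9F A7 93 E7 8C B9 E3 B5 A1 E0 A6 95.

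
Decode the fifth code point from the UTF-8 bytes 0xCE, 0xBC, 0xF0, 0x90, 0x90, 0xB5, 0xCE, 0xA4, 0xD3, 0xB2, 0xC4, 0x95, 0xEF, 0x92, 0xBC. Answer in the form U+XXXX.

Offset 0: leading byte 0xCE = 11001110 → 2-byte char #1 = CE BC.
Offset 2: leading byte 0xF0 = 11110000 → 4-byte char #2 = F0 90 90 B5.
Offset 6: leading byte 0xCE = 11001110 → 2-byte char #3 = CE A4.
Offset 8: leading byte 0xD3 = 11010011 → 2-byte char #4 = D3 B2.
Offset 10: leading byte 0xC4 = 11000100 → 2-byte char #5 = C4 95.
Leading byte 0xC4 = 11000100 matches 110xxxxx → 2-byte sequence.
Byte 1: 0xC4 = 11000100, payload 00100 (5 bits).
Byte 2: 0x95 = 10010101 (10xxxxxx ✓), payload 010101.
Concatenate: 00100010101 = 0x115 (11 bits → U+0115).

U+0115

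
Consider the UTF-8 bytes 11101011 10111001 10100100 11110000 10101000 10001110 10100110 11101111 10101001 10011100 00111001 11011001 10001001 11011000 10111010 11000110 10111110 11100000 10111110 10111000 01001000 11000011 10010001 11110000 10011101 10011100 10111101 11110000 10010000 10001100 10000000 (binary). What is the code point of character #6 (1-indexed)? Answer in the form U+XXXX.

Offset 0: leading byte 0xEB = 11101011 → 3-byte char #1 = EB B9 A4.
Offset 3: leading byte 0xF0 = 11110000 → 4-byte char #2 = F0 A8 8E A6.
Offset 7: leading byte 0xEF = 11101111 → 3-byte char #3 = EF A9 9C.
Offset 10: leading byte 0x39 = 00111001 → 1-byte char #4 = 39.
Offset 11: leading byte 0xD9 = 11011001 → 2-byte char #5 = D9 89.
Offset 13: leading byte 0xD8 = 11011000 → 2-byte char #6 = D8 BA.
Leading byte 0xD8 = 11011000 matches 110xxxxx → 2-byte sequence.
Byte 1: 0xD8 = 11011000, payload 11000 (5 bits).
Byte 2: 0xBA = 10111010 (10xxxxxx ✓), payload 111010.
Concatenate: 11000111010 = 0x63A (11 bits → U+063A).

U+063A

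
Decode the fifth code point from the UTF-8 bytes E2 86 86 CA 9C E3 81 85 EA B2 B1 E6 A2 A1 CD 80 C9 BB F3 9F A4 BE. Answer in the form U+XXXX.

U+68A1

Offset 0: leading byte 0xE2 = 11100010 → 3-byte char #1 = E2 86 86.
Offset 3: leading byte 0xCA = 11001010 → 2-byte char #2 = CA 9C.
Offset 5: leading byte 0xE3 = 11100011 → 3-byte char #3 = E3 81 85.
Offset 8: leading byte 0xEA = 11101010 → 3-byte char #4 = EA B2 B1.
Offset 11: leading byte 0xE6 = 11100110 → 3-byte char #5 = E6 A2 A1.
Leading byte 0xE6 = 11100110 matches 1110xxxx → 3-byte sequence.
Byte 1: 0xE6 = 11100110, payload 0110 (4 bits).
Byte 2: 0xA2 = 10100010 (10xxxxxx ✓), payload 100010.
Byte 3: 0xA1 = 10100001 (10xxxxxx ✓), payload 100001.
Concatenate: 0110100010100001 = 0x68A1 (16 bits → U+68A1).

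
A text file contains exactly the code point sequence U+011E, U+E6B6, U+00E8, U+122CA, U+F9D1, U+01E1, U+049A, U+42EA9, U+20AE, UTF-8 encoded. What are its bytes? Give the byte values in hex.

C4 9E EE 9A B6 C3 A8 F0 92 8B 8A EF A7 91 C7 A1 D2 9A F1 82 BA A9 E2 82 AE

U+011E: 2-byte form → C4 9E.
U+E6B6: 3-byte form → EE 9A B6.
U+00E8: 2-byte form → C3 A8.
U+122CA: 4-byte form → F0 92 8B 8A.
U+F9D1: 3-byte form → EF A7 91.
U+01E1: 2-byte form → C7 A1.
U+049A: 2-byte form → D2 9A.
U+42EA9: 4-byte form → F1 82 BA A9.
U+20AE: 3-byte form → E2 82 AE.
Concatenated (25 bytes): C4 9E EE 9A B6 C3 A8 F0 92 8B 8A EF A7 91 C7 A1 D2 9A F1 82 BA A9 E2 82 AE.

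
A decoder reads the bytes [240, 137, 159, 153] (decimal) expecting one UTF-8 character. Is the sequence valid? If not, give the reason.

Leading byte 0xF0 = 11110000 → 4-byte form.
Continuation bytes all match 10xxxxxx. Payload decodes to 0x97D9.
But 0x97D9 < 0x10000, the minimum for a 4-byte sequence — this is an overlong encoding.

invalid (overlong encoding)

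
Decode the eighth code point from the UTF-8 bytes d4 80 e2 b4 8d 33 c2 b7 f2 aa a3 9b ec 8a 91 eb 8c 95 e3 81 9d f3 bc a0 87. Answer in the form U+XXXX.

U+305D

Offset 0: leading byte 0xD4 = 11010100 → 2-byte char #1 = D4 80.
Offset 2: leading byte 0xE2 = 11100010 → 3-byte char #2 = E2 B4 8D.
Offset 5: leading byte 0x33 = 00110011 → 1-byte char #3 = 33.
Offset 6: leading byte 0xC2 = 11000010 → 2-byte char #4 = C2 B7.
Offset 8: leading byte 0xF2 = 11110010 → 4-byte char #5 = F2 AA A3 9B.
Offset 12: leading byte 0xEC = 11101100 → 3-byte char #6 = EC 8A 91.
Offset 15: leading byte 0xEB = 11101011 → 3-byte char #7 = EB 8C 95.
Offset 18: leading byte 0xE3 = 11100011 → 3-byte char #8 = E3 81 9D.
Leading byte 0xE3 = 11100011 matches 1110xxxx → 3-byte sequence.
Byte 1: 0xE3 = 11100011, payload 0011 (4 bits).
Byte 2: 0x81 = 10000001 (10xxxxxx ✓), payload 000001.
Byte 3: 0x9D = 10011101 (10xxxxxx ✓), payload 011101.
Concatenate: 0011000001011101 = 0x305D (16 bits → U+305D).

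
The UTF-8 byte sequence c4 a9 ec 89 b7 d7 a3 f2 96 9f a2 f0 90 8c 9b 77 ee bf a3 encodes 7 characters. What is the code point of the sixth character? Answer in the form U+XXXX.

Offset 0: leading byte 0xC4 = 11000100 → 2-byte char #1 = C4 A9.
Offset 2: leading byte 0xEC = 11101100 → 3-byte char #2 = EC 89 B7.
Offset 5: leading byte 0xD7 = 11010111 → 2-byte char #3 = D7 A3.
Offset 7: leading byte 0xF2 = 11110010 → 4-byte char #4 = F2 96 9F A2.
Offset 11: leading byte 0xF0 = 11110000 → 4-byte char #5 = F0 90 8C 9B.
Offset 15: leading byte 0x77 = 01110111 → 1-byte char #6 = 77.
Leading byte 0x77 = 01110111 matches 0xxxxxxx → 1-byte sequence.
Byte 1: 0x77 = 01110111, payload 1110111 (7 bits).
Concatenate: 1110111 = 0x77 (7 bits → U+0077).

U+0077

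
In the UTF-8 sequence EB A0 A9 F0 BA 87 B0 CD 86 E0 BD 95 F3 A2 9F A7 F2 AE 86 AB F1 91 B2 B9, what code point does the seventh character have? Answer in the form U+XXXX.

U+51CB9

Offset 0: leading byte 0xEB = 11101011 → 3-byte char #1 = EB A0 A9.
Offset 3: leading byte 0xF0 = 11110000 → 4-byte char #2 = F0 BA 87 B0.
Offset 7: leading byte 0xCD = 11001101 → 2-byte char #3 = CD 86.
Offset 9: leading byte 0xE0 = 11100000 → 3-byte char #4 = E0 BD 95.
Offset 12: leading byte 0xF3 = 11110011 → 4-byte char #5 = F3 A2 9F A7.
Offset 16: leading byte 0xF2 = 11110010 → 4-byte char #6 = F2 AE 86 AB.
Offset 20: leading byte 0xF1 = 11110001 → 4-byte char #7 = F1 91 B2 B9.
Leading byte 0xF1 = 11110001 matches 11110xxx → 4-byte sequence.
Byte 1: 0xF1 = 11110001, payload 001 (3 bits).
Byte 2: 0x91 = 10010001 (10xxxxxx ✓), payload 010001.
Byte 3: 0xB2 = 10110010 (10xxxxxx ✓), payload 110010.
Byte 4: 0xB9 = 10111001 (10xxxxxx ✓), payload 111001.
Concatenate: 001010001110010111001 = 0x51CB9 (21 bits → U+51CB9).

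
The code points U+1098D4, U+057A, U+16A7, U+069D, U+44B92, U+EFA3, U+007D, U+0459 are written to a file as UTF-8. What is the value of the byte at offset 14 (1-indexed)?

0xAE

1-indexed offset 14 is 0-indexed offset 13.
U+1098D4 → 4-byte form F4 89 A3 94 at offsets 0–3.
U+057A → 2-byte form D5 BA at offsets 4–5.
U+16A7 → 3-byte form E1 9A A7 at offsets 6–8.
U+069D → 2-byte form DA 9D at offsets 9–10.
U+44B92 → 4-byte form F1 84 AE 92 at offsets 11–14.
Offset 13 falls in char 5's range; it's byte 3 of F1 84 AE 92 = 0xAE.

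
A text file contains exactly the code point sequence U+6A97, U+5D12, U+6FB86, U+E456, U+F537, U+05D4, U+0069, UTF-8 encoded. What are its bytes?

E6 AA 97 E5 B4 92 F1 AF AE 86 EE 91 96 EF 94 B7 D7 94 69

U+6A97: 3-byte form → E6 AA 97.
U+5D12: 3-byte form → E5 B4 92.
U+6FB86: 4-byte form → F1 AF AE 86.
U+E456: 3-byte form → EE 91 96.
U+F537: 3-byte form → EF 94 B7.
U+05D4: 2-byte form → D7 94.
U+0069: 1-byte form → 69.
Concatenated (19 bytes): E6 AA 97 E5 B4 92 F1 AF AE 86 EE 91 96 EF 94 B7 D7 94 69.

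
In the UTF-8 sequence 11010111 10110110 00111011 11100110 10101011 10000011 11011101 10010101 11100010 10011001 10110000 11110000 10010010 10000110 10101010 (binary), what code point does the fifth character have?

U+2670

Offset 0: leading byte 0xD7 = 11010111 → 2-byte char #1 = D7 B6.
Offset 2: leading byte 0x3B = 00111011 → 1-byte char #2 = 3B.
Offset 3: leading byte 0xE6 = 11100110 → 3-byte char #3 = E6 AB 83.
Offset 6: leading byte 0xDD = 11011101 → 2-byte char #4 = DD 95.
Offset 8: leading byte 0xE2 = 11100010 → 3-byte char #5 = E2 99 B0.
Leading byte 0xE2 = 11100010 matches 1110xxxx → 3-byte sequence.
Byte 1: 0xE2 = 11100010, payload 0010 (4 bits).
Byte 2: 0x99 = 10011001 (10xxxxxx ✓), payload 011001.
Byte 3: 0xB0 = 10110000 (10xxxxxx ✓), payload 110000.
Concatenate: 0010011001110000 = 0x2670 (16 bits → U+2670).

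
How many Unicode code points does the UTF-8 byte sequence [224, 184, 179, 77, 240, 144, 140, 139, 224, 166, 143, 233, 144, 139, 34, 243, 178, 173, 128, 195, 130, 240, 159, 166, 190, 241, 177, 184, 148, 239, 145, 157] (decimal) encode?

Byte at offset 0: 0xE0 = 11100000 → 3-byte char (#1). Advance 3.
Byte at offset 3: 0x4D = 01001101 → 1-byte char (#2). Advance 1.
Byte at offset 4: 0xF0 = 11110000 → 4-byte char (#3). Advance 4.
Byte at offset 8: 0xE0 = 11100000 → 3-byte char (#4). Advance 3.
Byte at offset 11: 0xE9 = 11101001 → 3-byte char (#5). Advance 3.
Byte at offset 14: 0x22 = 00100010 → 1-byte char (#6). Advance 1.
Byte at offset 15: 0xF3 = 11110011 → 4-byte char (#7). Advance 4.
Byte at offset 19: 0xC3 = 11000011 → 2-byte char (#8). Advance 2.
Byte at offset 21: 0xF0 = 11110000 → 4-byte char (#9). Advance 4.
Byte at offset 25: 0xF1 = 11110001 → 4-byte char (#10). Advance 4.
Byte at offset 29: 0xEF = 11101111 → 3-byte char (#11). Advance 3.
Reached end at offset 32 after 11 code points.

11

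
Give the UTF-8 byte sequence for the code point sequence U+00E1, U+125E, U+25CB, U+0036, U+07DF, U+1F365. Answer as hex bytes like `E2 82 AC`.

C3 A1 E1 89 9E E2 97 8B 36 DF 9F F0 9F 8D A5

U+00E1: 2-byte form → C3 A1.
U+125E: 3-byte form → E1 89 9E.
U+25CB: 3-byte form → E2 97 8B.
U+0036: 1-byte form → 36.
U+07DF: 2-byte form → DF 9F.
U+1F365: 4-byte form → F0 9F 8D A5.
Concatenated (15 bytes): C3 A1 E1 89 9E E2 97 8B 36 DF 9F F0 9F 8D A5.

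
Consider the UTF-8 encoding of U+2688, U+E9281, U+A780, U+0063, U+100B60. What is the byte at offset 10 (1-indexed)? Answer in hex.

0x80

1-indexed offset 10 is 0-indexed offset 9.
U+2688 → 3-byte form E2 9A 88 at offsets 0–2.
U+E9281 → 4-byte form F3 A9 8A 81 at offsets 3–6.
U+A780 → 3-byte form EA 9E 80 at offsets 7–9.
Offset 9 falls in char 3's range; it's byte 3 of EA 9E 80 = 0x80.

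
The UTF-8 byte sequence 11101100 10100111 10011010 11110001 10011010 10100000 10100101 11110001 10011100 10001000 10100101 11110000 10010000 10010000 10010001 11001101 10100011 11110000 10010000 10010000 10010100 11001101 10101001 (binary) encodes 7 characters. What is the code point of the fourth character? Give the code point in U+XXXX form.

Offset 0: leading byte 0xEC = 11101100 → 3-byte char #1 = EC A7 9A.
Offset 3: leading byte 0xF1 = 11110001 → 4-byte char #2 = F1 9A A0 A5.
Offset 7: leading byte 0xF1 = 11110001 → 4-byte char #3 = F1 9C 88 A5.
Offset 11: leading byte 0xF0 = 11110000 → 4-byte char #4 = F0 90 90 91.
Leading byte 0xF0 = 11110000 matches 11110xxx → 4-byte sequence.
Byte 1: 0xF0 = 11110000, payload 000 (3 bits).
Byte 2: 0x90 = 10010000 (10xxxxxx ✓), payload 010000.
Byte 3: 0x90 = 10010000 (10xxxxxx ✓), payload 010000.
Byte 4: 0x91 = 10010001 (10xxxxxx ✓), payload 010001.
Concatenate: 000010000010000010001 = 0x10411 (21 bits → U+10411).

U+10411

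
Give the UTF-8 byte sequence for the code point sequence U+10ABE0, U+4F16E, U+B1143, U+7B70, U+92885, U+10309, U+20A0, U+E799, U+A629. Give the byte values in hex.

F4 8A AF A0 F1 8F 85 AE F2 B1 85 83 E7 AD B0 F2 92 A2 85 F0 90 8C 89 E2 82 A0 EE 9E 99 EA 98 A9

U+10ABE0: 4-byte form → F4 8A AF A0.
U+4F16E: 4-byte form → F1 8F 85 AE.
U+B1143: 4-byte form → F2 B1 85 83.
U+7B70: 3-byte form → E7 AD B0.
U+92885: 4-byte form → F2 92 A2 85.
U+10309: 4-byte form → F0 90 8C 89.
U+20A0: 3-byte form → E2 82 A0.
U+E799: 3-byte form → EE 9E 99.
U+A629: 3-byte form → EA 98 A9.
Concatenated (32 bytes): F4 8A AF A0 F1 8F 85 AE F2 B1 85 83 E7 AD B0 F2 92 A2 85 F0 90 8C 89 E2 82 A0 EE 9E 99 EA 98 A9.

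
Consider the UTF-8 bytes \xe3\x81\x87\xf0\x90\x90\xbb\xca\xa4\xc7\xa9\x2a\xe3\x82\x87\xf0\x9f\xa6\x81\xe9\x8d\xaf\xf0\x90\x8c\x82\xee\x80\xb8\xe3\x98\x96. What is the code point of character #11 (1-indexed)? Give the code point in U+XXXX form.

Offset 0: leading byte 0xE3 = 11100011 → 3-byte char #1 = E3 81 87.
Offset 3: leading byte 0xF0 = 11110000 → 4-byte char #2 = F0 90 90 BB.
Offset 7: leading byte 0xCA = 11001010 → 2-byte char #3 = CA A4.
Offset 9: leading byte 0xC7 = 11000111 → 2-byte char #4 = C7 A9.
Offset 11: leading byte 0x2A = 00101010 → 1-byte char #5 = 2A.
Offset 12: leading byte 0xE3 = 11100011 → 3-byte char #6 = E3 82 87.
Offset 15: leading byte 0xF0 = 11110000 → 4-byte char #7 = F0 9F A6 81.
Offset 19: leading byte 0xE9 = 11101001 → 3-byte char #8 = E9 8D AF.
Offset 22: leading byte 0xF0 = 11110000 → 4-byte char #9 = F0 90 8C 82.
Offset 26: leading byte 0xEE = 11101110 → 3-byte char #10 = EE 80 B8.
Offset 29: leading byte 0xE3 = 11100011 → 3-byte char #11 = E3 98 96.
Leading byte 0xE3 = 11100011 matches 1110xxxx → 3-byte sequence.
Byte 1: 0xE3 = 11100011, payload 0011 (4 bits).
Byte 2: 0x98 = 10011000 (10xxxxxx ✓), payload 011000.
Byte 3: 0x96 = 10010110 (10xxxxxx ✓), payload 010110.
Concatenate: 0011011000010110 = 0x3616 (16 bits → U+3616).

U+3616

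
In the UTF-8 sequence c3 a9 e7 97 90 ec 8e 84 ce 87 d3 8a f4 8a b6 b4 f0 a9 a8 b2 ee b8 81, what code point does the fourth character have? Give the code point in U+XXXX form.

Offset 0: leading byte 0xC3 = 11000011 → 2-byte char #1 = C3 A9.
Offset 2: leading byte 0xE7 = 11100111 → 3-byte char #2 = E7 97 90.
Offset 5: leading byte 0xEC = 11101100 → 3-byte char #3 = EC 8E 84.
Offset 8: leading byte 0xCE = 11001110 → 2-byte char #4 = CE 87.
Leading byte 0xCE = 11001110 matches 110xxxxx → 2-byte sequence.
Byte 1: 0xCE = 11001110, payload 01110 (5 bits).
Byte 2: 0x87 = 10000111 (10xxxxxx ✓), payload 000111.
Concatenate: 01110000111 = 0x387 (11 bits → U+0387).

U+0387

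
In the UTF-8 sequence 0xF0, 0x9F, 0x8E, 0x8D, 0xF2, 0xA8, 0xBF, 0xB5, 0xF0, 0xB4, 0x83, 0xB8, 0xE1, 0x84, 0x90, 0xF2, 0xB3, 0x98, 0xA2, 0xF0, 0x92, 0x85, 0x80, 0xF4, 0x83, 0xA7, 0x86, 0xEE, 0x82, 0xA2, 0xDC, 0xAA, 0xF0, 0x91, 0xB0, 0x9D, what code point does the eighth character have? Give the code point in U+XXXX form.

Offset 0: leading byte 0xF0 = 11110000 → 4-byte char #1 = F0 9F 8E 8D.
Offset 4: leading byte 0xF2 = 11110010 → 4-byte char #2 = F2 A8 BF B5.
Offset 8: leading byte 0xF0 = 11110000 → 4-byte char #3 = F0 B4 83 B8.
Offset 12: leading byte 0xE1 = 11100001 → 3-byte char #4 = E1 84 90.
Offset 15: leading byte 0xF2 = 11110010 → 4-byte char #5 = F2 B3 98 A2.
Offset 19: leading byte 0xF0 = 11110000 → 4-byte char #6 = F0 92 85 80.
Offset 23: leading byte 0xF4 = 11110100 → 4-byte char #7 = F4 83 A7 86.
Offset 27: leading byte 0xEE = 11101110 → 3-byte char #8 = EE 82 A2.
Leading byte 0xEE = 11101110 matches 1110xxxx → 3-byte sequence.
Byte 1: 0xEE = 11101110, payload 1110 (4 bits).
Byte 2: 0x82 = 10000010 (10xxxxxx ✓), payload 000010.
Byte 3: 0xA2 = 10100010 (10xxxxxx ✓), payload 100010.
Concatenate: 1110000010100010 = 0xE0A2 (16 bits → U+E0A2).

U+E0A2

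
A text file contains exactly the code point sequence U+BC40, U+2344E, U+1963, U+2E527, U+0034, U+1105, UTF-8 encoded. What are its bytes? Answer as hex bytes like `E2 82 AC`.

U+BC40: 3-byte form → EB B1 80.
U+2344E: 4-byte form → F0 A3 91 8E.
U+1963: 3-byte form → E1 A5 A3.
U+2E527: 4-byte form → F0 AE 94 A7.
U+0034: 1-byte form → 34.
U+1105: 3-byte form → E1 84 85.
Concatenated (18 bytes): EB B1 80 F0 A3 91 8E E1 A5 A3 F0 AE 94 A7 34 E1 84 85.

EB B1 80 F0 A3 91 8E E1 A5 A3 F0 AE 94 A7 34 E1 84 85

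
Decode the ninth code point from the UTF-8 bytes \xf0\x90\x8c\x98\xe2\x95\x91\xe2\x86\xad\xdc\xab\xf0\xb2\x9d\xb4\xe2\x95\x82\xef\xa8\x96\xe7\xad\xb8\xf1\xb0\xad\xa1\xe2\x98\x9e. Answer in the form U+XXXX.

U+70B61

Offset 0: leading byte 0xF0 = 11110000 → 4-byte char #1 = F0 90 8C 98.
Offset 4: leading byte 0xE2 = 11100010 → 3-byte char #2 = E2 95 91.
Offset 7: leading byte 0xE2 = 11100010 → 3-byte char #3 = E2 86 AD.
Offset 10: leading byte 0xDC = 11011100 → 2-byte char #4 = DC AB.
Offset 12: leading byte 0xF0 = 11110000 → 4-byte char #5 = F0 B2 9D B4.
Offset 16: leading byte 0xE2 = 11100010 → 3-byte char #6 = E2 95 82.
Offset 19: leading byte 0xEF = 11101111 → 3-byte char #7 = EF A8 96.
Offset 22: leading byte 0xE7 = 11100111 → 3-byte char #8 = E7 AD B8.
Offset 25: leading byte 0xF1 = 11110001 → 4-byte char #9 = F1 B0 AD A1.
Leading byte 0xF1 = 11110001 matches 11110xxx → 4-byte sequence.
Byte 1: 0xF1 = 11110001, payload 001 (3 bits).
Byte 2: 0xB0 = 10110000 (10xxxxxx ✓), payload 110000.
Byte 3: 0xAD = 10101101 (10xxxxxx ✓), payload 101101.
Byte 4: 0xA1 = 10100001 (10xxxxxx ✓), payload 100001.
Concatenate: 001110000101101100001 = 0x70B61 (21 bits → U+70B61).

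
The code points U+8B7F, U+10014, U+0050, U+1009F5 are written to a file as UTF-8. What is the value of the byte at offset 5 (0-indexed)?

U+8B7F → 3-byte form E8 AD BF at offsets 0–2.
U+10014 → 4-byte form F0 90 80 94 at offsets 3–6.
Offset 5 falls in char 2's range; it's byte 3 of F0 90 80 94 = 0x80.

0x80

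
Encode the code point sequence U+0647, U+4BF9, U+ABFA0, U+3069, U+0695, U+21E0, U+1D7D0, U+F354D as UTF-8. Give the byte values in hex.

U+0647: 2-byte form → D9 87.
U+4BF9: 3-byte form → E4 AF B9.
U+ABFA0: 4-byte form → F2 AB BE A0.
U+3069: 3-byte form → E3 81 A9.
U+0695: 2-byte form → DA 95.
U+21E0: 3-byte form → E2 87 A0.
U+1D7D0: 4-byte form → F0 9D 9F 90.
U+F354D: 4-byte form → F3 B3 95 8D.
Concatenated (25 bytes): D9 87 E4 AF B9 F2 AB BE A0 E3 81 A9 DA 95 E2 87 A0 F0 9D 9F 90 F3 B3 95 8D.

D9 87 E4 AF B9 F2 AB BE A0 E3 81 A9 DA 95 E2 87 A0 F0 9D 9F 90 F3 B3 95 8D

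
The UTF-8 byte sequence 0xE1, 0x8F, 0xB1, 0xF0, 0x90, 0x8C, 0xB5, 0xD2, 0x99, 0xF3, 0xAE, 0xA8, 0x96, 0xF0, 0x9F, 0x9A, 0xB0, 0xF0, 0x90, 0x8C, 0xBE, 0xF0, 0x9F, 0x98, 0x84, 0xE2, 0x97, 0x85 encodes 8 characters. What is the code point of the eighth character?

U+25C5

Offset 0: leading byte 0xE1 = 11100001 → 3-byte char #1 = E1 8F B1.
Offset 3: leading byte 0xF0 = 11110000 → 4-byte char #2 = F0 90 8C B5.
Offset 7: leading byte 0xD2 = 11010010 → 2-byte char #3 = D2 99.
Offset 9: leading byte 0xF3 = 11110011 → 4-byte char #4 = F3 AE A8 96.
Offset 13: leading byte 0xF0 = 11110000 → 4-byte char #5 = F0 9F 9A B0.
Offset 17: leading byte 0xF0 = 11110000 → 4-byte char #6 = F0 90 8C BE.
Offset 21: leading byte 0xF0 = 11110000 → 4-byte char #7 = F0 9F 98 84.
Offset 25: leading byte 0xE2 = 11100010 → 3-byte char #8 = E2 97 85.
Leading byte 0xE2 = 11100010 matches 1110xxxx → 3-byte sequence.
Byte 1: 0xE2 = 11100010, payload 0010 (4 bits).
Byte 2: 0x97 = 10010111 (10xxxxxx ✓), payload 010111.
Byte 3: 0x85 = 10000101 (10xxxxxx ✓), payload 000101.
Concatenate: 0010010111000101 = 0x25C5 (16 bits → U+25C5).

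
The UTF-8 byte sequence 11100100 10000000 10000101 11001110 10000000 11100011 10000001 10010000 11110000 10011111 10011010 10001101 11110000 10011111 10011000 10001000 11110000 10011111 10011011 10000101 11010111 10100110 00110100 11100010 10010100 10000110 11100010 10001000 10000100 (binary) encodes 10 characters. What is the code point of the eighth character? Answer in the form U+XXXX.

Offset 0: leading byte 0xE4 = 11100100 → 3-byte char #1 = E4 80 85.
Offset 3: leading byte 0xCE = 11001110 → 2-byte char #2 = CE 80.
Offset 5: leading byte 0xE3 = 11100011 → 3-byte char #3 = E3 81 90.
Offset 8: leading byte 0xF0 = 11110000 → 4-byte char #4 = F0 9F 9A 8D.
Offset 12: leading byte 0xF0 = 11110000 → 4-byte char #5 = F0 9F 98 88.
Offset 16: leading byte 0xF0 = 11110000 → 4-byte char #6 = F0 9F 9B 85.
Offset 20: leading byte 0xD7 = 11010111 → 2-byte char #7 = D7 A6.
Offset 22: leading byte 0x34 = 00110100 → 1-byte char #8 = 34.
Leading byte 0x34 = 00110100 matches 0xxxxxxx → 1-byte sequence.
Byte 1: 0x34 = 00110100, payload 0110100 (7 bits).
Concatenate: 0110100 = 0x34 (7 bits → U+0034).

U+0034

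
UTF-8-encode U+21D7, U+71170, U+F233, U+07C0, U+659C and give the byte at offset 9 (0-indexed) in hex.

U+21D7 → 3-byte form E2 87 97 at offsets 0–2.
U+71170 → 4-byte form F1 B1 85 B0 at offsets 3–6.
U+F233 → 3-byte form EF 88 B3 at offsets 7–9.
Offset 9 falls in char 3's range; it's byte 3 of EF 88 B3 = 0xB3.

0xB3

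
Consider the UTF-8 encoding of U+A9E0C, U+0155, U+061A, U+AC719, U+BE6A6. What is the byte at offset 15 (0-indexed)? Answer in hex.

U+A9E0C → 4-byte form F2 A9 B8 8C at offsets 0–3.
U+0155 → 2-byte form C5 95 at offsets 4–5.
U+061A → 2-byte form D8 9A at offsets 6–7.
U+AC719 → 4-byte form F2 AC 9C 99 at offsets 8–11.
U+BE6A6 → 4-byte form F2 BE 9A A6 at offsets 12–15.
Offset 15 falls in char 5's range; it's byte 4 of F2 BE 9A A6 = 0xA6.

0xA6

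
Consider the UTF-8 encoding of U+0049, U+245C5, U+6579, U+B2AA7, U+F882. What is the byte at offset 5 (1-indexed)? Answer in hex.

1-indexed offset 5 is 0-indexed offset 4.
U+0049 → 1-byte form 49 at offsets 0–0.
U+245C5 → 4-byte form F0 A4 97 85 at offsets 1–4.
Offset 4 falls in char 2's range; it's byte 4 of F0 A4 97 85 = 0x85.

0x85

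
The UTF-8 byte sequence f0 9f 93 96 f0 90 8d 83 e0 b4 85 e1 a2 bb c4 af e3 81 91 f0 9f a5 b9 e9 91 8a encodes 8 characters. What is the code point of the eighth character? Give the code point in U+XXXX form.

Offset 0: leading byte 0xF0 = 11110000 → 4-byte char #1 = F0 9F 93 96.
Offset 4: leading byte 0xF0 = 11110000 → 4-byte char #2 = F0 90 8D 83.
Offset 8: leading byte 0xE0 = 11100000 → 3-byte char #3 = E0 B4 85.
Offset 11: leading byte 0xE1 = 11100001 → 3-byte char #4 = E1 A2 BB.
Offset 14: leading byte 0xC4 = 11000100 → 2-byte char #5 = C4 AF.
Offset 16: leading byte 0xE3 = 11100011 → 3-byte char #6 = E3 81 91.
Offset 19: leading byte 0xF0 = 11110000 → 4-byte char #7 = F0 9F A5 B9.
Offset 23: leading byte 0xE9 = 11101001 → 3-byte char #8 = E9 91 8A.
Leading byte 0xE9 = 11101001 matches 1110xxxx → 3-byte sequence.
Byte 1: 0xE9 = 11101001, payload 1001 (4 bits).
Byte 2: 0x91 = 10010001 (10xxxxxx ✓), payload 010001.
Byte 3: 0x8A = 10001010 (10xxxxxx ✓), payload 001010.
Concatenate: 1001010001001010 = 0x944A (16 bits → U+944A).

U+944A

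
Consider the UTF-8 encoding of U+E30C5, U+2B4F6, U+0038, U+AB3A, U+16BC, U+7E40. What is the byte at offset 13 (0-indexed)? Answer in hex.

U+E30C5 → 4-byte form F3 A3 83 85 at offsets 0–3.
U+2B4F6 → 4-byte form F0 AB 93 B6 at offsets 4–7.
U+0038 → 1-byte form 38 at offsets 8–8.
U+AB3A → 3-byte form EA AC BA at offsets 9–11.
U+16BC → 3-byte form E1 9A BC at offsets 12–14.
Offset 13 falls in char 5's range; it's byte 2 of E1 9A BC = 0x9A.

0x9A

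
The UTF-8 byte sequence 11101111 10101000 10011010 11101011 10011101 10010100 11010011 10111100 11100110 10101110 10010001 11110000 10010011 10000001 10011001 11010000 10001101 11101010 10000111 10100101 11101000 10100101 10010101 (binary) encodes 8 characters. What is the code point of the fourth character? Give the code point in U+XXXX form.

U+6B91

Offset 0: leading byte 0xEF = 11101111 → 3-byte char #1 = EF A8 9A.
Offset 3: leading byte 0xEB = 11101011 → 3-byte char #2 = EB 9D 94.
Offset 6: leading byte 0xD3 = 11010011 → 2-byte char #3 = D3 BC.
Offset 8: leading byte 0xE6 = 11100110 → 3-byte char #4 = E6 AE 91.
Leading byte 0xE6 = 11100110 matches 1110xxxx → 3-byte sequence.
Byte 1: 0xE6 = 11100110, payload 0110 (4 bits).
Byte 2: 0xAE = 10101110 (10xxxxxx ✓), payload 101110.
Byte 3: 0x91 = 10010001 (10xxxxxx ✓), payload 010001.
Concatenate: 0110101110010001 = 0x6B91 (16 bits → U+6B91).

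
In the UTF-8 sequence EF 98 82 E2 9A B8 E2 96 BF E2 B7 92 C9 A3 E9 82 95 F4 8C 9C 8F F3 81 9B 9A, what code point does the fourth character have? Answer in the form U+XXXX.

U+2DD2

Offset 0: leading byte 0xEF = 11101111 → 3-byte char #1 = EF 98 82.
Offset 3: leading byte 0xE2 = 11100010 → 3-byte char #2 = E2 9A B8.
Offset 6: leading byte 0xE2 = 11100010 → 3-byte char #3 = E2 96 BF.
Offset 9: leading byte 0xE2 = 11100010 → 3-byte char #4 = E2 B7 92.
Leading byte 0xE2 = 11100010 matches 1110xxxx → 3-byte sequence.
Byte 1: 0xE2 = 11100010, payload 0010 (4 bits).
Byte 2: 0xB7 = 10110111 (10xxxxxx ✓), payload 110111.
Byte 3: 0x92 = 10010010 (10xxxxxx ✓), payload 010010.
Concatenate: 0010110111010010 = 0x2DD2 (16 bits → U+2DD2).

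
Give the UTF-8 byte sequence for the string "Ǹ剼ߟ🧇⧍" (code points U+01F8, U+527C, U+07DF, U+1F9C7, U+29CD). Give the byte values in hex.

U+01F8: 2-byte form → C7 B8.
U+527C: 3-byte form → E5 89 BC.
U+07DF: 2-byte form → DF 9F.
U+1F9C7: 4-byte form → F0 9F A7 87.
U+29CD: 3-byte form → E2 A7 8D.
Concatenated (14 bytes): C7 B8 E5 89 BC DF 9F F0 9F A7 87 E2 A7 8D.

C7 B8 E5 89 BC DF 9F F0 9F A7 87 E2 A7 8D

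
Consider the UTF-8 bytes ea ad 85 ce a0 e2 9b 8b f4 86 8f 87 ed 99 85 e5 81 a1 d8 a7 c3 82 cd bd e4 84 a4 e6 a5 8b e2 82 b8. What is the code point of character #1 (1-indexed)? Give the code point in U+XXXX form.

Offset 0: leading byte 0xEA = 11101010 → 3-byte char #1 = EA AD 85.
Leading byte 0xEA = 11101010 matches 1110xxxx → 3-byte sequence.
Byte 1: 0xEA = 11101010, payload 1010 (4 bits).
Byte 2: 0xAD = 10101101 (10xxxxxx ✓), payload 101101.
Byte 3: 0x85 = 10000101 (10xxxxxx ✓), payload 000101.
Concatenate: 1010101101000101 = 0xAB45 (16 bits → U+AB45).

U+AB45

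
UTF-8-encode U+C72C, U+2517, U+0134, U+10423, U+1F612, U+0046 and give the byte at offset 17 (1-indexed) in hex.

0x46

1-indexed offset 17 is 0-indexed offset 16.
U+C72C → 3-byte form EC 9C AC at offsets 0–2.
U+2517 → 3-byte form E2 94 97 at offsets 3–5.
U+0134 → 2-byte form C4 B4 at offsets 6–7.
U+10423 → 4-byte form F0 90 90 A3 at offsets 8–11.
U+1F612 → 4-byte form F0 9F 98 92 at offsets 12–15.
U+0046 → 1-byte form 46 at offsets 16–16.
Offset 16 falls in char 6's range; it's byte 1 of 46 = 0x46.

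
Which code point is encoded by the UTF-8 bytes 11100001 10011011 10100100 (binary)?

Leading byte 0xE1 = 11100001 matches 1110xxxx → 3-byte sequence.
Byte 1: 0xE1 = 11100001, payload 0001 (4 bits).
Byte 2: 0x9B = 10011011 (10xxxxxx ✓), payload 011011.
Byte 3: 0xA4 = 10100100 (10xxxxxx ✓), payload 100100.
Concatenate: 0001011011100100 = 0x16E4 (16 bits → U+16E4).

U+16E4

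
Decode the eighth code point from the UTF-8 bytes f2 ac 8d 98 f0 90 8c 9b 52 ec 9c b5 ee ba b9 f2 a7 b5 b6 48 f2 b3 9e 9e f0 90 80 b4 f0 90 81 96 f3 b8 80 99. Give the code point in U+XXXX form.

Offset 0: leading byte 0xF2 = 11110010 → 4-byte char #1 = F2 AC 8D 98.
Offset 4: leading byte 0xF0 = 11110000 → 4-byte char #2 = F0 90 8C 9B.
Offset 8: leading byte 0x52 = 01010010 → 1-byte char #3 = 52.
Offset 9: leading byte 0xEC = 11101100 → 3-byte char #4 = EC 9C B5.
Offset 12: leading byte 0xEE = 11101110 → 3-byte char #5 = EE BA B9.
Offset 15: leading byte 0xF2 = 11110010 → 4-byte char #6 = F2 A7 B5 B6.
Offset 19: leading byte 0x48 = 01001000 → 1-byte char #7 = 48.
Offset 20: leading byte 0xF2 = 11110010 → 4-byte char #8 = F2 B3 9E 9E.
Leading byte 0xF2 = 11110010 matches 11110xxx → 4-byte sequence.
Byte 1: 0xF2 = 11110010, payload 010 (3 bits).
Byte 2: 0xB3 = 10110011 (10xxxxxx ✓), payload 110011.
Byte 3: 0x9E = 10011110 (10xxxxxx ✓), payload 011110.
Byte 4: 0x9E = 10011110 (10xxxxxx ✓), payload 011110.
Concatenate: 010110011011110011110 = 0xB379E (21 bits → U+B379E).

U+B379E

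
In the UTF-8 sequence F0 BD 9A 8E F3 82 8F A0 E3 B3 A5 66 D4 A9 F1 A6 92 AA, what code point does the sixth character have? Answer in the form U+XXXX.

Offset 0: leading byte 0xF0 = 11110000 → 4-byte char #1 = F0 BD 9A 8E.
Offset 4: leading byte 0xF3 = 11110011 → 4-byte char #2 = F3 82 8F A0.
Offset 8: leading byte 0xE3 = 11100011 → 3-byte char #3 = E3 B3 A5.
Offset 11: leading byte 0x66 = 01100110 → 1-byte char #4 = 66.
Offset 12: leading byte 0xD4 = 11010100 → 2-byte char #5 = D4 A9.
Offset 14: leading byte 0xF1 = 11110001 → 4-byte char #6 = F1 A6 92 AA.
Leading byte 0xF1 = 11110001 matches 11110xxx → 4-byte sequence.
Byte 1: 0xF1 = 11110001, payload 001 (3 bits).
Byte 2: 0xA6 = 10100110 (10xxxxxx ✓), payload 100110.
Byte 3: 0x92 = 10010010 (10xxxxxx ✓), payload 010010.
Byte 4: 0xAA = 10101010 (10xxxxxx ✓), payload 101010.
Concatenate: 001100110010010101010 = 0x664AA (21 bits → U+664AA).

U+664AA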